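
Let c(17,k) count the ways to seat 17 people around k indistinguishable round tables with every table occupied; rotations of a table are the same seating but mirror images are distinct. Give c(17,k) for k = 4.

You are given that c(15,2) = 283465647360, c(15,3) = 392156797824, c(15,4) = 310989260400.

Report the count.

r16: T_16,3=15×392156797824+283465647360=6165817614720; T_16,4=15×310989260400+392156797824=5056995703824
r17: T_17,4=16×5056995703824+6165817614720=87077748875904
Read c(17,4) = 87077748875904.

87077748875904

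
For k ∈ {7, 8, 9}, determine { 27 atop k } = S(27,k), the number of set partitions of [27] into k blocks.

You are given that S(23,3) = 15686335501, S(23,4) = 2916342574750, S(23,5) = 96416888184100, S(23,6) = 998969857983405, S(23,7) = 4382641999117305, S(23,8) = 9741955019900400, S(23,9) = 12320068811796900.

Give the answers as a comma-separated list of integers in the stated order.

i=24: T(24,4)=15686335501+4·2916342574750=11681056634501 | T(24,5)=2916342574750+5·96416888184100=485000783495250 | T(24,6)=96416888184100+6·998969857983405=6090236036084530 | T(24,7)=998969857983405+7·4382641999117305=31677463851804540 | T(24,8)=4382641999117305+8·9741955019900400=82318282158320505 | T(24,9)=9741955019900400+9·12320068811796900=120622574326072500
i=25: T(25,5)=11681056634501+5·485000783495250=2436684974110751 | T(25,6)=485000783495250+6·6090236036084530=37026417000002430 | T(25,7)=6090236036084530+7·31677463851804540=227832482998716310 | T(25,8)=31677463851804540+8·82318282158320505=690223721118368580 | T(25,9)=82318282158320505+9·120622574326072500=1167921451092973005
i=26: T(26,6)=2436684974110751+6·37026417000002430=224595186974125331 | T(26,7)=37026417000002430+7·227832482998716310=1631853797991016600 | T(26,8)=227832482998716310+8·690223721118368580=5749622251945664950 | T(26,9)=690223721118368580+9·1167921451092973005=11201516780955125625
i=27: T(27,7)=224595186974125331+7·1631853797991016600=11647571772911241531 | T(27,8)=1631853797991016600+8·5749622251945664950=47628831813556336200 | T(27,9)=5749622251945664950+9·11201516780955125625=106563273280541795575
Read S(27,7) = 11647571772911241531, S(27,8) = 47628831813556336200, S(27,9) = 106563273280541795575.

11647571772911241531, 47628831813556336200, 106563273280541795575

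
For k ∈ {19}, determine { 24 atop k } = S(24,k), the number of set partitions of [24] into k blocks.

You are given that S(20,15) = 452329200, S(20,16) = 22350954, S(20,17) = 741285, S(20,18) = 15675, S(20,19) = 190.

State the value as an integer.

r21: T_21,16=16×22350954+452329200=809944464; T_21,17=17×741285+22350954=34952799; T_21,18=18×15675+741285=1023435; T_21,19=19×190+15675=19285
r22: T_22,17=17×34952799+809944464=1404142047; T_22,18=18×1023435+34952799=53374629; T_22,19=19×19285+1023435=1389850
r23: T_23,18=18×53374629+1404142047=2364885369; T_23,19=19×1389850+53374629=79781779
r24: T_24,19=19×79781779+2364885369=3880739170
Read S(24,19) = 3880739170.

3880739170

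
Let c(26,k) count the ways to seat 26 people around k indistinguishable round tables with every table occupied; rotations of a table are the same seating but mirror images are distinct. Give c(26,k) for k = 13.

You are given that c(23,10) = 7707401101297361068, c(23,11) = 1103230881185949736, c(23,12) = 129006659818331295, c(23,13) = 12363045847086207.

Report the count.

480544558742733545125

r24: T_24,11=23×1103230881185949736+7707401101297361068=33081711368574204996; T_24,12=23×129006659818331295+1103230881185949736=4070384057007569521; T_24,13=23×12363045847086207+129006659818331295=413356714301314056
r25: T_25,12=24×4070384057007569521+33081711368574204996=130770928736755873500; T_25,13=24×413356714301314056+4070384057007569521=13990945200239106865
r26: T_26,13=25×13990945200239106865+130770928736755873500=480544558742733545125
Read c(26,13) = 480544558742733545125.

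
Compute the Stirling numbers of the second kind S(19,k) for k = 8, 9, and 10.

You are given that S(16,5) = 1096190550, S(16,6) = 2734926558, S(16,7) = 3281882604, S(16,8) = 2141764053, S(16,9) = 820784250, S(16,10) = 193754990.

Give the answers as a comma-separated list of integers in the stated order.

1709751003480, 1144614626805, 477297033785

i=17: T(17,6)=1096190550+6·2734926558=17505749898 | T(17,7)=2734926558+7·3281882604=25708104786 | T(17,8)=3281882604+8·2141764053=20415995028 | T(17,9)=2141764053+9·820784250=9528822303 | T(17,10)=820784250+10·193754990=2758334150
i=18: T(18,7)=17505749898+7·25708104786=197462483400 | T(18,8)=25708104786+8·20415995028=189036065010 | T(18,9)=20415995028+9·9528822303=106175395755 | T(18,10)=9528822303+10·2758334150=37112163803
i=19: T(19,8)=197462483400+8·189036065010=1709751003480 | T(19,9)=189036065010+9·106175395755=1144614626805 | T(19,10)=106175395755+10·37112163803=477297033785
Read S(19,8) = 1709751003480, S(19,9) = 1144614626805, S(19,10) = 477297033785.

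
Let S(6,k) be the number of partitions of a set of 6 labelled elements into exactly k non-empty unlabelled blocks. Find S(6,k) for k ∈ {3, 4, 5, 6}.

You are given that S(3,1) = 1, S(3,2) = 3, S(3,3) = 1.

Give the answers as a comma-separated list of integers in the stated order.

@4  (4,1):1·1+0→1, (4,2):3·2+1→7, (4,3):1·3+3→6, (4,4):0·4+1→1
@5  (5,2):7·2+1→15, (5,3):6·3+7→25, (5,4):1·4+6→10, (5,5):0·5+1→1
@6  (6,3):25·3+15→90, (6,4):10·4+25→65, (6,5):1·5+10→15, (6,6):0·6+1→1
Read S(6,3) = 90, S(6,4) = 65, S(6,5) = 15, S(6,6) = 1.

90, 65, 15, 1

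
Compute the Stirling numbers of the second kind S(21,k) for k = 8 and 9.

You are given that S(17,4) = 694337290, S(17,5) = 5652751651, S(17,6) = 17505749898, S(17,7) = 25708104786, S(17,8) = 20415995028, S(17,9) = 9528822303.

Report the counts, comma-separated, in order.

r18: T_18,5=5×5652751651+694337290=28958095545; T_18,6=6×17505749898+5652751651=110687251039; T_18,7=7×25708104786+17505749898=197462483400; T_18,8=8×20415995028+25708104786=189036065010; T_18,9=9×9528822303+20415995028=106175395755
r19: T_19,6=6×110687251039+28958095545=693081601779; T_19,7=7×197462483400+110687251039=1492924634839; T_19,8=8×189036065010+197462483400=1709751003480; T_19,9=9×106175395755+189036065010=1144614626805
r20: T_20,7=7×1492924634839+693081601779=11143554045652; T_20,8=8×1709751003480+1492924634839=15170932662679; T_20,9=9×1144614626805+1709751003480=12011282644725
r21: T_21,8=8×15170932662679+11143554045652=132511015347084; T_21,9=9×12011282644725+15170932662679=123272476465204
Read S(21,8) = 132511015347084, S(21,9) = 123272476465204.

132511015347084, 123272476465204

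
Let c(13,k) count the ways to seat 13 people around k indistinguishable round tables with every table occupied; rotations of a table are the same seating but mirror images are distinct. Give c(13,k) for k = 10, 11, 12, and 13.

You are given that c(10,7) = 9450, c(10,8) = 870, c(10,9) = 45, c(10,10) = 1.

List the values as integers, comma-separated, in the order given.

55770, 2717, 78, 1

row 11: T[11][8]=10·870+9450=18150  T[11][9]=10·45+870=1320  T[11][10]=10·1+45=55  T[11][11]=10·0+1=1
row 12: T[12][9]=11·1320+18150=32670  T[12][10]=11·55+1320=1925  T[12][11]=11·1+55=66  T[12][12]=11·0+1=1
row 13: T[13][10]=12·1925+32670=55770  T[13][11]=12·66+1925=2717  T[13][12]=12·1+66=78  T[13][13]=12·0+1=1
Read c(13,10) = 55770, c(13,11) = 2717, c(13,12) = 78, c(13,13) = 1.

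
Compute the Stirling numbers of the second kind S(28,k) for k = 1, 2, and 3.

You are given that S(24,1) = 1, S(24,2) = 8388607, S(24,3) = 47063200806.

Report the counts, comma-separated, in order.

@25  (25,1):1·1+0→1, (25,2):8388607·2+1→16777215, (25,3):47063200806·3+8388607→141197991025
@26  (26,1):1·1+0→1, (26,2):16777215·2+1→33554431, (26,3):141197991025·3+16777215→423610750290
@27  (27,1):1·1+0→1, (27,2):33554431·2+1→67108863, (27,3):423610750290·3+33554431→1270865805301
@28  (28,1):1·1+0→1, (28,2):67108863·2+1→134217727, (28,3):1270865805301·3+67108863→3812664524766
Read S(28,1) = 1, S(28,2) = 134217727, S(28,3) = 3812664524766.

1, 134217727, 3812664524766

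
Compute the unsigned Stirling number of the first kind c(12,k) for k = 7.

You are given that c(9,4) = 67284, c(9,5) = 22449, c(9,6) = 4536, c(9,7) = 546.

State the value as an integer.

@10  (10,5):22449·9+67284→269325, (10,6):4536·9+22449→63273, (10,7):546·9+4536→9450
@11  (11,6):63273·10+269325→902055, (11,7):9450·10+63273→157773
@12  (12,7):157773·11+902055→2637558
Read c(12,7) = 2637558.

2637558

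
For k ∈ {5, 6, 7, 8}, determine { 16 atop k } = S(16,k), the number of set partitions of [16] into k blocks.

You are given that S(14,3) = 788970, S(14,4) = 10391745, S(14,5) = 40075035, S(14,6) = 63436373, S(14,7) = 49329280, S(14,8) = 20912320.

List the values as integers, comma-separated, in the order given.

row 15: T[15][4]=4·10391745+788970=42355950  T[15][5]=5·40075035+10391745=210766920  T[15][6]=6·63436373+40075035=420693273  T[15][7]=7·49329280+63436373=408741333  T[15][8]=8·20912320+49329280=216627840
row 16: T[16][5]=5·210766920+42355950=1096190550  T[16][6]=6·420693273+210766920=2734926558  T[16][7]=7·408741333+420693273=3281882604  T[16][8]=8·216627840+408741333=2141764053
Read S(16,5) = 1096190550, S(16,6) = 2734926558, S(16,7) = 3281882604, S(16,8) = 2141764053.

1096190550, 2734926558, 3281882604, 2141764053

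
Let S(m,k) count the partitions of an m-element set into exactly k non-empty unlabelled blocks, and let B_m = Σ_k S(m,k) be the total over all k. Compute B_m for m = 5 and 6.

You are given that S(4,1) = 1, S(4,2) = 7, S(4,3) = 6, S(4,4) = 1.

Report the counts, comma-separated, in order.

row 5: T[5][1]=1·1+0=1  T[5][2]=2·7+1=15  T[5][3]=3·6+7=25  T[5][4]=4·1+6=10  T[5][5]=5·0+1=1
row 6: T[6][1]=1·1+0=1  T[6][2]=2·15+1=31  T[6][3]=3·25+15=90  T[6][4]=4·10+25=65  T[6][5]=5·1+10=15  T[6][6]=6·0+1=1
B_5 = ΣS(5,k) = 1+15+25+10+1 = 52
B_6 = ΣS(6,k) = 1+31+90+65+15+1 = 203

52, 203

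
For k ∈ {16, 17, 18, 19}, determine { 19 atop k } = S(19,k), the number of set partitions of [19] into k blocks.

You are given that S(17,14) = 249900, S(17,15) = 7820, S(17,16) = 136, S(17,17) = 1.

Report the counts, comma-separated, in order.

527136, 12597, 171, 1

@18  (18,15):7820·15+249900→367200, (18,16):136·16+7820→9996, (18,17):1·17+136→153, (18,18):0·18+1→1
@19  (19,16):9996·16+367200→527136, (19,17):153·17+9996→12597, (19,18):1·18+153→171, (19,19):0·19+1→1
Read S(19,16) = 527136, S(19,17) = 12597, S(19,18) = 171, S(19,19) = 1.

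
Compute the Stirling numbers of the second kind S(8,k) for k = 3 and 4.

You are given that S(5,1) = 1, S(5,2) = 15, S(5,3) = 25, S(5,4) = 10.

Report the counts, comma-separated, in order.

r6: T_6,1=1×1+0=1; T_6,2=2×15+1=31; T_6,3=3×25+15=90; T_6,4=4×10+25=65
r7: T_7,2=2×31+1=63; T_7,3=3×90+31=301; T_7,4=4×65+90=350
r8: T_8,3=3×301+63=966; T_8,4=4×350+301=1701
Read S(8,3) = 966, S(8,4) = 1701.

966, 1701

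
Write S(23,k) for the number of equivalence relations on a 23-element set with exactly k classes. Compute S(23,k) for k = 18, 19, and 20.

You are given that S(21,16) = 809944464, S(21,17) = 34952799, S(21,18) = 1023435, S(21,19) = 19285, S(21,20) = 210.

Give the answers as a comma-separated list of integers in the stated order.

2364885369, 79781779, 1859550

r22: T_22,17=17×34952799+809944464=1404142047; T_22,18=18×1023435+34952799=53374629; T_22,19=19×19285+1023435=1389850; T_22,20=20×210+19285=23485
r23: T_23,18=18×53374629+1404142047=2364885369; T_23,19=19×1389850+53374629=79781779; T_23,20=20×23485+1389850=1859550
Read S(23,18) = 2364885369, S(23,19) = 79781779, S(23,20) = 1859550.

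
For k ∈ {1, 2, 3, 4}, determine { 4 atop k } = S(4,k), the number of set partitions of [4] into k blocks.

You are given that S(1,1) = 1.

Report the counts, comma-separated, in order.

1, 7, 6, 1

@2  (2,1):1·1+0→1, (2,2):0·2+1→1
@3  (3,1):1·1+0→1, (3,2):1·2+1→3, (3,3):0·3+1→1
@4  (4,1):1·1+0→1, (4,2):3·2+1→7, (4,3):1·3+3→6, (4,4):0·4+1→1
Read S(4,1) = 1, S(4,2) = 7, S(4,3) = 6, S(4,4) = 1.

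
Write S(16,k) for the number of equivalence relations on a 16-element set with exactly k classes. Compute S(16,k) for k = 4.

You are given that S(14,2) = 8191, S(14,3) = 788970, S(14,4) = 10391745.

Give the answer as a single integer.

171798901

row 15: T[15][3]=3·788970+8191=2375101  T[15][4]=4·10391745+788970=42355950
row 16: T[16][4]=4·42355950+2375101=171798901
Read S(16,4) = 171798901.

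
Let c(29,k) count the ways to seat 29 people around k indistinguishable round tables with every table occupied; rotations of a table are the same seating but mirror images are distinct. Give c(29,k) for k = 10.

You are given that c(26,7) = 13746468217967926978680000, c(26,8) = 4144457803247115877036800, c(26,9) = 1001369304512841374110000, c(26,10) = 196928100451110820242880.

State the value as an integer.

@27  (27,8):4144457803247115877036800·26+13746468217967926978680000→121502371102392939781636800, (27,9):1001369304512841374110000·26+4144457803247115877036800→30180059720580991603896800, (27,10):196928100451110820242880·26+1001369304512841374110000→6121499916241722700424880
@28  (28,9):30180059720580991603896800·27+121502371102392939781636800→936363983558079713086850400, (28,10):6121499916241722700424880·27+30180059720580991603896800→195460557459107504515368560
@29  (29,10):195460557459107504515368560·28+936363983558079713086850400→6409259592413089839517170080
Read c(29,10) = 6409259592413089839517170080.

6409259592413089839517170080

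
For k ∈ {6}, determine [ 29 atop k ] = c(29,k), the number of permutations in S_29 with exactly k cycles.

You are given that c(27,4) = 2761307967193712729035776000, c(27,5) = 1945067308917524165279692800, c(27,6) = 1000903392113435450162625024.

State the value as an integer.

866422974395414742142363398144

[28] T[28,5]:27*1945067308917524165279692800+2761307967193712729035776000=55278125307966865191587481600 · T[28,6]:27*1000903392113435450162625024+1945067308917524165279692800=28969458895980281319670568448
[29] T[29,6]:28*28969458895980281319670568448+55278125307966865191587481600=866422974395414742142363398144
Read c(29,6) = 866422974395414742142363398144.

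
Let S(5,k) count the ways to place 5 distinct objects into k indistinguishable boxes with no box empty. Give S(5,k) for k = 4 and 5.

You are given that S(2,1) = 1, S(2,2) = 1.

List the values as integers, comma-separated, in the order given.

10, 1

i=3: T(3,2)=1+2·1=3 | T(3,3)=1+3·0=1
i=4: T(4,3)=3+3·1=6 | T(4,4)=1+4·0=1
i=5: T(5,4)=6+4·1=10 | T(5,5)=1+5·0=1
Read S(5,4) = 10, S(5,5) = 1.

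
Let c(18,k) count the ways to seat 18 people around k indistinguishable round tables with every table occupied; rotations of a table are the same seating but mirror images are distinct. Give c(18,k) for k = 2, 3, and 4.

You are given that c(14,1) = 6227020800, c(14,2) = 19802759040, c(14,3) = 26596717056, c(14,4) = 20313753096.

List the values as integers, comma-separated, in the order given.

1223405590579200, 1821602444624640, 1583313975727488

i=15: T(15,1)=0+14·6227020800=87178291200 | T(15,2)=6227020800+14·19802759040=283465647360 | T(15,3)=19802759040+14·26596717056=392156797824 | T(15,4)=26596717056+14·20313753096=310989260400
i=16: T(16,1)=0+15·87178291200=1307674368000 | T(16,2)=87178291200+15·283465647360=4339163001600 | T(16,3)=283465647360+15·392156797824=6165817614720 | T(16,4)=392156797824+15·310989260400=5056995703824
i=17: T(17,1)=0+16·1307674368000=20922789888000 | T(17,2)=1307674368000+16·4339163001600=70734282393600 | T(17,3)=4339163001600+16·6165817614720=102992244837120 | T(17,4)=6165817614720+16·5056995703824=87077748875904
i=18: T(18,2)=20922789888000+17·70734282393600=1223405590579200 | T(18,3)=70734282393600+17·102992244837120=1821602444624640 | T(18,4)=102992244837120+17·87077748875904=1583313975727488
Read c(18,2) = 1223405590579200, c(18,3) = 1821602444624640, c(18,4) = 1583313975727488.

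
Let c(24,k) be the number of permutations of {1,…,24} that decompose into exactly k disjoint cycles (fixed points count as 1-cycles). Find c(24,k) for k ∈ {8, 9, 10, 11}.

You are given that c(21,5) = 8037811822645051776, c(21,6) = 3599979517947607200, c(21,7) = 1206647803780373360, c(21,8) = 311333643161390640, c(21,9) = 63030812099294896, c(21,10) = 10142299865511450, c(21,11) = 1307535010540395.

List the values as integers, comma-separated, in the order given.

@22  (22,6):3599979517947607200·21+8037811822645051776→83637381699544802976, (22,7):1206647803780373360·21+3599979517947607200→28939583397335447760, (22,8):311333643161390640·21+1206647803780373360→7744654310169576800, (22,9):63030812099294896·21+311333643161390640→1634980697246583456, (22,10):10142299865511450·21+63030812099294896→276019109275035346, (22,11):1307535010540395·21+10142299865511450→37600535086859745
@23  (23,7):28939583397335447760·22+83637381699544802976→720308216440924653696, (23,8):7744654310169576800·22+28939583397335447760→199321978221066137360, (23,9):1634980697246583456·22+7744654310169576800→43714229649594412832, (23,10):276019109275035346·22+1634980697246583456→7707401101297361068, (23,11):37600535086859745·22+276019109275035346→1103230881185949736
@24  (24,8):199321978221066137360·23+720308216440924653696→5304713715525445812976, (24,9):43714229649594412832·23+199321978221066137360→1204749260161737632496, (24,10):7707401101297361068·23+43714229649594412832→220984454979433717396, (24,11):1103230881185949736·23+7707401101297361068→33081711368574204996
Read c(24,8) = 5304713715525445812976, c(24,9) = 1204749260161737632496, c(24,10) = 220984454979433717396, c(24,11) = 33081711368574204996.

5304713715525445812976, 1204749260161737632496, 220984454979433717396, 33081711368574204996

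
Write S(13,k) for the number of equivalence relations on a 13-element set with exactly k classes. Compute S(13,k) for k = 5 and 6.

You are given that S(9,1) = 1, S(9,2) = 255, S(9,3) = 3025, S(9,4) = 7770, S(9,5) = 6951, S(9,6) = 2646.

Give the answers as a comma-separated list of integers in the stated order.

7508501, 9321312

@10  (10,2):255·2+1→511, (10,3):3025·3+255→9330, (10,4):7770·4+3025→34105, (10,5):6951·5+7770→42525, (10,6):2646·6+6951→22827
@11  (11,3):9330·3+511→28501, (11,4):34105·4+9330→145750, (11,5):42525·5+34105→246730, (11,6):22827·6+42525→179487
@12  (12,4):145750·4+28501→611501, (12,5):246730·5+145750→1379400, (12,6):179487·6+246730→1323652
@13  (13,5):1379400·5+611501→7508501, (13,6):1323652·6+1379400→9321312
Read S(13,5) = 7508501, S(13,6) = 9321312.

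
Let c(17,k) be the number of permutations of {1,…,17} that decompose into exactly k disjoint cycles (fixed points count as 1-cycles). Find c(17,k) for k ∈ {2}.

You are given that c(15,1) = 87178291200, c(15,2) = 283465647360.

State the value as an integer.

70734282393600

[16] T[16,1]:15*87178291200+0=1307674368000 · T[16,2]:15*283465647360+87178291200=4339163001600
[17] T[17,2]:16*4339163001600+1307674368000=70734282393600
Read c(17,2) = 70734282393600.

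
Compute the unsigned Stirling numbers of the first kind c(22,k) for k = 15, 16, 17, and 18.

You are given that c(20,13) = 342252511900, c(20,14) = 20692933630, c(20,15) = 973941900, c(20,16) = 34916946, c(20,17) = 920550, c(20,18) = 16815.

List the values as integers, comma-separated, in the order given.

1599718388730, 75289668850, 2792167686, 79721796

row 21: T[21][14]=20·20692933630+342252511900=756111184500  T[21][15]=20·973941900+20692933630=40171771630  T[21][16]=20·34916946+973941900=1672280820  T[21][17]=20·920550+34916946=53327946  T[21][18]=20·16815+920550=1256850
row 22: T[22][15]=21·40171771630+756111184500=1599718388730  T[22][16]=21·1672280820+40171771630=75289668850  T[22][17]=21·53327946+1672280820=2792167686  T[22][18]=21·1256850+53327946=79721796
Read c(22,15) = 1599718388730, c(22,16) = 75289668850, c(22,17) = 2792167686, c(22,18) = 79721796.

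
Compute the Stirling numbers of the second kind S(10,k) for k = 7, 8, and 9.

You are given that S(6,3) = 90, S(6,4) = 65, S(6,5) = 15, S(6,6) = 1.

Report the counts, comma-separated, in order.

r7: T_7,4=4×65+90=350; T_7,5=5×15+65=140; T_7,6=6×1+15=21; T_7,7=7×0+1=1
r8: T_8,5=5×140+350=1050; T_8,6=6×21+140=266; T_8,7=7×1+21=28; T_8,8=8×0+1=1
r9: T_9,6=6×266+1050=2646; T_9,7=7×28+266=462; T_9,8=8×1+28=36; T_9,9=9×0+1=1
r10: T_10,7=7×462+2646=5880; T_10,8=8×36+462=750; T_10,9=9×1+36=45
Read S(10,7) = 5880, S(10,8) = 750, S(10,9) = 45.

5880, 750, 45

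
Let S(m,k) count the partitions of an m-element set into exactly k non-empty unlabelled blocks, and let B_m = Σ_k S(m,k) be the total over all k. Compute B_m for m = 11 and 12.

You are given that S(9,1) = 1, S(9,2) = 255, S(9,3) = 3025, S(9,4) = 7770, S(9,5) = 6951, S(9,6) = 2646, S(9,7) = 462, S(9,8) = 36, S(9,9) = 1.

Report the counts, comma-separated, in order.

[10] T[10,1]:1*1+0=1 · T[10,2]:2*255+1=511 · T[10,3]:3*3025+255=9330 · T[10,4]:4*7770+3025=34105 · T[10,5]:5*6951+7770=42525 · T[10,6]:6*2646+6951=22827 · T[10,7]:7*462+2646=5880 · T[10,8]:8*36+462=750 · T[10,9]:9*1+36=45 · T[10,10]:10*0+1=1
[11] T[11,1]:1*1+0=1 · T[11,2]:2*511+1=1023 · T[11,3]:3*9330+511=28501 · T[11,4]:4*34105+9330=145750 · T[11,5]:5*42525+34105=246730 · T[11,6]:6*22827+42525=179487 · T[11,7]:7*5880+22827=63987 · T[11,8]:8*750+5880=11880 · T[11,9]:9*45+750=1155 · T[11,10]:10*1+45=55 · T[11,11]:11*0+1=1
[12] T[12,1]:1*1+0=1 · T[12,2]:2*1023+1=2047 · T[12,3]:3*28501+1023=86526 · T[12,4]:4*145750+28501=611501 · T[12,5]:5*246730+145750=1379400 · T[12,6]:6*179487+246730=1323652 · T[12,7]:7*63987+179487=627396 · T[12,8]:8*11880+63987=159027 · T[12,9]:9*1155+11880=22275 · T[12,10]:10*55+1155=1705 · T[12,11]:11*1+55=66 · T[12,12]:12*0+1=1
B_11 = ΣS(11,k) = 1+1023+28501+145750+246730+179487+63987+11880+1155+55+1 = 678570
B_12 = ΣS(12,k) = 1+2047+86526+611501+1379400+1323652+627396+159027+22275+1705+66+1 = 4213597

678570, 4213597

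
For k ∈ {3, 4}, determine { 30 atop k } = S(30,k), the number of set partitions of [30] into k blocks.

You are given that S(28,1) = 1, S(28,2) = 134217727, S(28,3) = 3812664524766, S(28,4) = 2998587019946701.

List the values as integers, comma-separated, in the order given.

34314651811530, 48004081105038305

@29  (29,2):134217727·2+1→268435455, (29,3):3812664524766·3+134217727→11438127792025, (29,4):2998587019946701·4+3812664524766→11998160744311570
@30  (30,3):11438127792025·3+268435455→34314651811530, (30,4):11998160744311570·4+11438127792025→48004081105038305
Read S(30,3) = 34314651811530, S(30,4) = 48004081105038305.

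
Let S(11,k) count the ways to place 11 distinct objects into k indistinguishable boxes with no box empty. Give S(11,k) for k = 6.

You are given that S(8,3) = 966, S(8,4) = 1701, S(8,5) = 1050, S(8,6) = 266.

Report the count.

i=9: T(9,4)=966+4·1701=7770 | T(9,5)=1701+5·1050=6951 | T(9,6)=1050+6·266=2646
i=10: T(10,5)=7770+5·6951=42525 | T(10,6)=6951+6·2646=22827
i=11: T(11,6)=42525+6·22827=179487
Read S(11,6) = 179487.

179487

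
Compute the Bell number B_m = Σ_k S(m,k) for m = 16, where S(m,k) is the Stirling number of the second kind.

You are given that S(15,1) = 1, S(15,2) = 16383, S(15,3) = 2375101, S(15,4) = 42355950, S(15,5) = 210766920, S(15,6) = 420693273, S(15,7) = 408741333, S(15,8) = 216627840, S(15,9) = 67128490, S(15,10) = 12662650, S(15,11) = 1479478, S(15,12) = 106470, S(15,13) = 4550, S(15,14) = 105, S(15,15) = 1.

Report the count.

10480142147

[16] T[16,1]:1*1+0=1 · T[16,2]:2*16383+1=32767 · T[16,3]:3*2375101+16383=7141686 · T[16,4]:4*42355950+2375101=171798901 · T[16,5]:5*210766920+42355950=1096190550 · T[16,6]:6*420693273+210766920=2734926558 · T[16,7]:7*408741333+420693273=3281882604 · T[16,8]:8*216627840+408741333=2141764053 · T[16,9]:9*67128490+216627840=820784250 · T[16,10]:10*12662650+67128490=193754990 · T[16,11]:11*1479478+12662650=28936908 · T[16,12]:12*106470+1479478=2757118 · T[16,13]:13*4550+106470=165620 · T[16,14]:14*105+4550=6020 · T[16,15]:15*1+105=120 · T[16,16]:16*0+1=1
B_16 = ΣS(16,k) = 1+32767+7141686+171798901+1096190550+2734926558+3281882604+2141764053+820784250+193754990+28936908+2757118+165620+6020+120+1 = 10480142147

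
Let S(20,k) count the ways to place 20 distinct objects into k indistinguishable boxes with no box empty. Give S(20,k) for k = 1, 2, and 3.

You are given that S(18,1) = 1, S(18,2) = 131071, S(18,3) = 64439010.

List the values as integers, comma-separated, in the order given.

[19] T[19,1]:1*1+0=1 · T[19,2]:2*131071+1=262143 · T[19,3]:3*64439010+131071=193448101
[20] T[20,1]:1*1+0=1 · T[20,2]:2*262143+1=524287 · T[20,3]:3*193448101+262143=580606446
Read S(20,1) = 1, S(20,2) = 524287, S(20,3) = 580606446.

1, 524287, 580606446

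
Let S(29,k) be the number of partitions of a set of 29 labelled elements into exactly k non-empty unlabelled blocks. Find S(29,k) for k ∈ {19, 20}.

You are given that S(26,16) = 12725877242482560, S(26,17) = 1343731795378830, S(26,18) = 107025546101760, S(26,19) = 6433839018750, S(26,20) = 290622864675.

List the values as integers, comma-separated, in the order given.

r27: T_27,17=17×1343731795378830+12725877242482560=35569317763922670; T_27,18=18×107025546101760+1343731795378830=3270191625210510; T_27,19=19×6433839018750+107025546101760=229268487458010; T_27,20=20×290622864675+6433839018750=12246296312250
r28: T_28,18=18×3270191625210510+35569317763922670=94432767017711850; T_28,19=19×229268487458010+3270191625210510=7626292886912700; T_28,20=20×12246296312250+229268487458010=474194413703010
r29: T_29,19=19×7626292886912700+94432767017711850=239332331869053150; T_29,20=20×474194413703010+7626292886912700=17110181160972900
Read S(29,19) = 239332331869053150, S(29,20) = 17110181160972900.

239332331869053150, 17110181160972900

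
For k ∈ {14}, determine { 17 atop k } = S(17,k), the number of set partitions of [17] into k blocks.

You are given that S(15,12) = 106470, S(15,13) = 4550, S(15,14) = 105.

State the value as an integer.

i=16: T(16,13)=106470+13·4550=165620 | T(16,14)=4550+14·105=6020
i=17: T(17,14)=165620+14·6020=249900
Read S(17,14) = 249900.

249900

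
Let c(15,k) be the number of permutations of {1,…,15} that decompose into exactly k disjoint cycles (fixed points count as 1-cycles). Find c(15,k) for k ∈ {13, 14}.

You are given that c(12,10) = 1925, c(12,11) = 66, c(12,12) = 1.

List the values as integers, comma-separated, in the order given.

5005, 105

i=13: T(13,11)=1925+12·66=2717 | T(13,12)=66+12·1=78 | T(13,13)=1+12·0=1
i=14: T(14,12)=2717+13·78=3731 | T(14,13)=78+13·1=91 | T(14,14)=1+13·0=1
i=15: T(15,13)=3731+14·91=5005 | T(15,14)=91+14·1=105
Read c(15,13) = 5005, c(15,14) = 105.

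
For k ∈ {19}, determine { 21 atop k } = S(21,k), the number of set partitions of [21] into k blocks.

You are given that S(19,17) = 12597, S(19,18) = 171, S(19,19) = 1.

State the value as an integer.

[20] T[20,18]:18*171+12597=15675 · T[20,19]:19*1+171=190
[21] T[21,19]:19*190+15675=19285
Read S(21,19) = 19285.

19285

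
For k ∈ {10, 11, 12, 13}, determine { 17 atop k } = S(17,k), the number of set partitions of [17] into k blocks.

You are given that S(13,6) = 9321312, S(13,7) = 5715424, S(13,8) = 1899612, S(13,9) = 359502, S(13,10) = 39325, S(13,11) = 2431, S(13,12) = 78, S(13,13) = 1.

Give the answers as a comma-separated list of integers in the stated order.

row 14: T[14][7]=7·5715424+9321312=49329280  T[14][8]=8·1899612+5715424=20912320  T[14][9]=9·359502+1899612=5135130  T[14][10]=10·39325+359502=752752  T[14][11]=11·2431+39325=66066  T[14][12]=12·78+2431=3367  T[14][13]=13·1+78=91
row 15: T[15][8]=8·20912320+49329280=216627840  T[15][9]=9·5135130+20912320=67128490  T[15][10]=10·752752+5135130=12662650  T[15][11]=11·66066+752752=1479478  T[15][12]=12·3367+66066=106470  T[15][13]=13·91+3367=4550
row 16: T[16][9]=9·67128490+216627840=820784250  T[16][10]=10·12662650+67128490=193754990  T[16][11]=11·1479478+12662650=28936908  T[16][12]=12·106470+1479478=2757118  T[16][13]=13·4550+106470=165620
row 17: T[17][10]=10·193754990+820784250=2758334150  T[17][11]=11·28936908+193754990=512060978  T[17][12]=12·2757118+28936908=62022324  T[17][13]=13·165620+2757118=4910178
Read S(17,10) = 2758334150, S(17,11) = 512060978, S(17,12) = 62022324, S(17,13) = 4910178.

2758334150, 512060978, 62022324, 4910178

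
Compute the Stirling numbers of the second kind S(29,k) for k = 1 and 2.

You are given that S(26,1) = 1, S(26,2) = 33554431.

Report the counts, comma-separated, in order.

[27] T[27,1]:1*1+0=1 · T[27,2]:2*33554431+1=67108863
[28] T[28,1]:1*1+0=1 · T[28,2]:2*67108863+1=134217727
[29] T[29,1]:1*1+0=1 · T[29,2]:2*134217727+1=268435455
Read S(29,1) = 1, S(29,2) = 268435455.

1, 268435455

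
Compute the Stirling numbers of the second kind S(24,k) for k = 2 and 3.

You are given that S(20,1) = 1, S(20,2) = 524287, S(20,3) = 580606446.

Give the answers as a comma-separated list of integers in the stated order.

8388607, 47063200806

[21] T[21,1]:1*1+0=1 · T[21,2]:2*524287+1=1048575 · T[21,3]:3*580606446+524287=1742343625
[22] T[22,1]:1*1+0=1 · T[22,2]:2*1048575+1=2097151 · T[22,3]:3*1742343625+1048575=5228079450
[23] T[23,1]:1*1+0=1 · T[23,2]:2*2097151+1=4194303 · T[23,3]:3*5228079450+2097151=15686335501
[24] T[24,2]:2*4194303+1=8388607 · T[24,3]:3*15686335501+4194303=47063200806
Read S(24,2) = 8388607, S(24,3) = 47063200806.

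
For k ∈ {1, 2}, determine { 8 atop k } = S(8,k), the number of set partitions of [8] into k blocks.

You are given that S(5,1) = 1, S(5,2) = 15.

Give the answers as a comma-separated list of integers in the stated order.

row 6: T[6][1]=1·1+0=1  T[6][2]=2·15+1=31
row 7: T[7][1]=1·1+0=1  T[7][2]=2·31+1=63
row 8: T[8][1]=1·1+0=1  T[8][2]=2·63+1=127
Read S(8,1) = 1, S(8,2) = 127.

1, 127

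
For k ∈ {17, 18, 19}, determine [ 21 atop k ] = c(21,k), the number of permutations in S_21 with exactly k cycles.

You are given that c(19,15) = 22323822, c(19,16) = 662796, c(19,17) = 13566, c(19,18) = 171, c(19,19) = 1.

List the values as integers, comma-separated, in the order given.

53327946, 1256850, 20615

row 20: T[20][16]=19·662796+22323822=34916946  T[20][17]=19·13566+662796=920550  T[20][18]=19·171+13566=16815  T[20][19]=19·1+171=190
row 21: T[21][17]=20·920550+34916946=53327946  T[21][18]=20·16815+920550=1256850  T[21][19]=20·190+16815=20615
Read c(21,17) = 53327946, c(21,18) = 1256850, c(21,19) = 20615.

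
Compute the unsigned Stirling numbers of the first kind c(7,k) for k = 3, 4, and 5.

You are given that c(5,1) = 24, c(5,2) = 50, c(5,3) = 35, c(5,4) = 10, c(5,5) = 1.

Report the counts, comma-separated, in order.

i=6: T(6,2)=24+5·50=274 | T(6,3)=50+5·35=225 | T(6,4)=35+5·10=85 | T(6,5)=10+5·1=15
i=7: T(7,3)=274+6·225=1624 | T(7,4)=225+6·85=735 | T(7,5)=85+6·15=175
Read c(7,3) = 1624, c(7,4) = 735, c(7,5) = 175.

1624, 735, 175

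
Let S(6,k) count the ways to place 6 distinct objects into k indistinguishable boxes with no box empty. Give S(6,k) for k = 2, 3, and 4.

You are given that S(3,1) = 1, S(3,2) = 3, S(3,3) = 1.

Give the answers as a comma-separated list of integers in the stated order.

row 4: T[4][1]=1·1+0=1  T[4][2]=2·3+1=7  T[4][3]=3·1+3=6  T[4][4]=4·0+1=1
row 5: T[5][1]=1·1+0=1  T[5][2]=2·7+1=15  T[5][3]=3·6+7=25  T[5][4]=4·1+6=10
row 6: T[6][2]=2·15+1=31  T[6][3]=3·25+15=90  T[6][4]=4·10+25=65
Read S(6,2) = 31, S(6,3) = 90, S(6,4) = 65.

31, 90, 65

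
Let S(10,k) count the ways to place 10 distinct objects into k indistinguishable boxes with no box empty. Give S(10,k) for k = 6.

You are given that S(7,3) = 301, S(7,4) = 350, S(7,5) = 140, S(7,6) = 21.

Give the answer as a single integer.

22827

[8] T[8,4]:4*350+301=1701 · T[8,5]:5*140+350=1050 · T[8,6]:6*21+140=266
[9] T[9,5]:5*1050+1701=6951 · T[9,6]:6*266+1050=2646
[10] T[10,6]:6*2646+6951=22827
Read S(10,6) = 22827.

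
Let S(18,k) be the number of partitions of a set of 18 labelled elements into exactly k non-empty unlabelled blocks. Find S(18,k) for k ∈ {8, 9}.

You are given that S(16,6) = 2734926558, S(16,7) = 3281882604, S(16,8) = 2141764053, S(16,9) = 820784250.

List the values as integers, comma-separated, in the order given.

189036065010, 106175395755

@17  (17,7):3281882604·7+2734926558→25708104786, (17,8):2141764053·8+3281882604→20415995028, (17,9):820784250·9+2141764053→9528822303
@18  (18,8):20415995028·8+25708104786→189036065010, (18,9):9528822303·9+20415995028→106175395755
Read S(18,8) = 189036065010, S(18,9) = 106175395755.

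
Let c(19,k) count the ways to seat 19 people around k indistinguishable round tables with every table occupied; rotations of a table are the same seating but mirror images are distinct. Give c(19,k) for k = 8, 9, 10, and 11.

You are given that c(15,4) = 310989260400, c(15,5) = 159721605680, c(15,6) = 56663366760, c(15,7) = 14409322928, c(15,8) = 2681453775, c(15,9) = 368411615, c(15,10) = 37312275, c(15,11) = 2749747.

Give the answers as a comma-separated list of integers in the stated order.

@16  (16,5):159721605680·15+310989260400→2706813345600, (16,6):56663366760·15+159721605680→1009672107080, (16,7):14409322928·15+56663366760→272803210680, (16,8):2681453775·15+14409322928→54631129553, (16,9):368411615·15+2681453775→8207628000, (16,10):37312275·15+368411615→928095740, (16,11):2749747·15+37312275→78558480
@17  (17,6):1009672107080·16+2706813345600→18861567058880, (17,7):272803210680·16+1009672107080→5374523477960, (17,8):54631129553·16+272803210680→1146901283528, (17,9):8207628000·16+54631129553→185953177553, (17,10):928095740·16+8207628000→23057159840, (17,11):78558480·16+928095740→2185031420
@18  (18,7):5374523477960·17+18861567058880→110228466184200, (18,8):1146901283528·17+5374523477960→24871845297936, (18,9):185953177553·17+1146901283528→4308105301929, (18,10):23057159840·17+185953177553→577924894833, (18,11):2185031420·17+23057159840→60202693980
@19  (19,8):24871845297936·18+110228466184200→557921681547048, (19,9):4308105301929·18+24871845297936→102417740732658, (19,10):577924894833·18+4308105301929→14710753408923, (19,11):60202693980·18+577924894833→1661573386473
Read c(19,8) = 557921681547048, c(19,9) = 102417740732658, c(19,10) = 14710753408923, c(19,11) = 1661573386473.

557921681547048, 102417740732658, 14710753408923, 1661573386473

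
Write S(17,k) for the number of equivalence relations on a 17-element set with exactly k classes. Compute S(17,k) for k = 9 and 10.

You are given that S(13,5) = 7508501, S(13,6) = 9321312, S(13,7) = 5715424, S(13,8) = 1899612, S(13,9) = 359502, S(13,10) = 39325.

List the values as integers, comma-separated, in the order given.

r14: T_14,6=6×9321312+7508501=63436373; T_14,7=7×5715424+9321312=49329280; T_14,8=8×1899612+5715424=20912320; T_14,9=9×359502+1899612=5135130; T_14,10=10×39325+359502=752752
r15: T_15,7=7×49329280+63436373=408741333; T_15,8=8×20912320+49329280=216627840; T_15,9=9×5135130+20912320=67128490; T_15,10=10×752752+5135130=12662650
r16: T_16,8=8×216627840+408741333=2141764053; T_16,9=9×67128490+216627840=820784250; T_16,10=10×12662650+67128490=193754990
r17: T_17,9=9×820784250+2141764053=9528822303; T_17,10=10×193754990+820784250=2758334150
Read S(17,9) = 9528822303, S(17,10) = 2758334150.

9528822303, 2758334150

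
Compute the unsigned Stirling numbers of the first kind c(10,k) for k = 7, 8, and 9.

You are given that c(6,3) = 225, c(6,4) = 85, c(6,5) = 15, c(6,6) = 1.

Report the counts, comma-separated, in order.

r7: T_7,4=6×85+225=735; T_7,5=6×15+85=175; T_7,6=6×1+15=21; T_7,7=6×0+1=1
r8: T_8,5=7×175+735=1960; T_8,6=7×21+175=322; T_8,7=7×1+21=28; T_8,8=7×0+1=1
r9: T_9,6=8×322+1960=4536; T_9,7=8×28+322=546; T_9,8=8×1+28=36; T_9,9=8×0+1=1
r10: T_10,7=9×546+4536=9450; T_10,8=9×36+546=870; T_10,9=9×1+36=45
Read c(10,7) = 9450, c(10,8) = 870, c(10,9) = 45.

9450, 870, 45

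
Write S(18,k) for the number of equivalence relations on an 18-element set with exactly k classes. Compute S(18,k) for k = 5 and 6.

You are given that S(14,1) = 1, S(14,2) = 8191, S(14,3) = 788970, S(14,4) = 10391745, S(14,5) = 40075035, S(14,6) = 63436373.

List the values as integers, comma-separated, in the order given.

28958095545, 110687251039

@15  (15,2):8191·2+1→16383, (15,3):788970·3+8191→2375101, (15,4):10391745·4+788970→42355950, (15,5):40075035·5+10391745→210766920, (15,6):63436373·6+40075035→420693273
@16  (16,3):2375101·3+16383→7141686, (16,4):42355950·4+2375101→171798901, (16,5):210766920·5+42355950→1096190550, (16,6):420693273·6+210766920→2734926558
@17  (17,4):171798901·4+7141686→694337290, (17,5):1096190550·5+171798901→5652751651, (17,6):2734926558·6+1096190550→17505749898
@18  (18,5):5652751651·5+694337290→28958095545, (18,6):17505749898·6+5652751651→110687251039
Read S(18,5) = 28958095545, S(18,6) = 110687251039.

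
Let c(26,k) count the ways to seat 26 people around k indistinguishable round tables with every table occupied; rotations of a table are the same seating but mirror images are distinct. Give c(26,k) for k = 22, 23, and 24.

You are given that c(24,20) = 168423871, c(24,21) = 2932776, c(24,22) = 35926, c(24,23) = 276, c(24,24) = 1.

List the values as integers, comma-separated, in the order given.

@25  (25,21):2932776·24+168423871→238810495, (25,22):35926·24+2932776→3795000, (25,23):276·24+35926→42550, (25,24):1·24+276→300
@26  (26,22):3795000·25+238810495→333685495, (26,23):42550·25+3795000→4858750, (26,24):300·25+42550→50050
Read c(26,22) = 333685495, c(26,23) = 4858750, c(26,24) = 50050.

333685495, 4858750, 50050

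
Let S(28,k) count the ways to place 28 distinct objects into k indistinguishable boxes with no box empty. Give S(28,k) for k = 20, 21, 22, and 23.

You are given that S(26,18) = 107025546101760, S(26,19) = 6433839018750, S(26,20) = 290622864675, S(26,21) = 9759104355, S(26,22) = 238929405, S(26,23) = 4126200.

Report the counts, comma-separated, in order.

row 27: T[27][19]=19·6433839018750+107025546101760=229268487458010  T[27][20]=20·290622864675+6433839018750=12246296312250  T[27][21]=21·9759104355+290622864675=495564056130  T[27][22]=22·238929405+9759104355=15015551265  T[27][23]=23·4126200+238929405=333832005
row 28: T[28][20]=20·12246296312250+229268487458010=474194413703010  T[28][21]=21·495564056130+12246296312250=22653141490980  T[28][22]=22·15015551265+495564056130=825906183960  T[28][23]=23·333832005+15015551265=22693687380
Read S(28,20) = 474194413703010, S(28,21) = 22653141490980, S(28,22) = 825906183960, S(28,23) = 22693687380.

474194413703010, 22653141490980, 825906183960, 22693687380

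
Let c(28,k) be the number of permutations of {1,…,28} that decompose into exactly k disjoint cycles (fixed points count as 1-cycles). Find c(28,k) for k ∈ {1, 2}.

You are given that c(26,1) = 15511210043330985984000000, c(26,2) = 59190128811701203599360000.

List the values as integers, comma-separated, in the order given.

row 27: T[27][1]=26·15511210043330985984000000+0=403291461126605635584000000  T[27][2]=26·59190128811701203599360000+15511210043330985984000000=1554454559147562279567360000
row 28: T[28][1]=27·403291461126605635584000000+0=10888869450418352160768000000  T[28][2]=27·1554454559147562279567360000+403291461126605635584000000=42373564558110787183902720000
Read c(28,1) = 10888869450418352160768000000, c(28,2) = 42373564558110787183902720000.

10888869450418352160768000000, 42373564558110787183902720000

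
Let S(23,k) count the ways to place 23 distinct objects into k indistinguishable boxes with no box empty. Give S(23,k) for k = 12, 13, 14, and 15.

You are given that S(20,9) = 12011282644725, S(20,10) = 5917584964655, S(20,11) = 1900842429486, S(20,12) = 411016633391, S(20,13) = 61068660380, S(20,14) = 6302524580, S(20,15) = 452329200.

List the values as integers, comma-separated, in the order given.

1672162773483930, 401282560341390, 68629175807115, 8479404429331

@21  (21,10):5917584964655·10+12011282644725→71187132291275, (21,11):1900842429486·11+5917584964655→26826851689001, (21,12):411016633391·12+1900842429486→6833042030178, (21,13):61068660380·13+411016633391→1204909218331, (21,14):6302524580·14+61068660380→149304004500, (21,15):452329200·15+6302524580→13087462580
@22  (22,11):26826851689001·11+71187132291275→366282500870286, (22,12):6833042030178·12+26826851689001→108823356051137, (22,13):1204909218331·13+6833042030178→22496861868481, (22,14):149304004500·14+1204909218331→3295165281331, (22,15):13087462580·15+149304004500→345615943200
@23  (23,12):108823356051137·12+366282500870286→1672162773483930, (23,13):22496861868481·13+108823356051137→401282560341390, (23,14):3295165281331·14+22496861868481→68629175807115, (23,15):345615943200·15+3295165281331→8479404429331
Read S(23,12) = 1672162773483930, S(23,13) = 401282560341390, S(23,14) = 68629175807115, S(23,15) = 8479404429331.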